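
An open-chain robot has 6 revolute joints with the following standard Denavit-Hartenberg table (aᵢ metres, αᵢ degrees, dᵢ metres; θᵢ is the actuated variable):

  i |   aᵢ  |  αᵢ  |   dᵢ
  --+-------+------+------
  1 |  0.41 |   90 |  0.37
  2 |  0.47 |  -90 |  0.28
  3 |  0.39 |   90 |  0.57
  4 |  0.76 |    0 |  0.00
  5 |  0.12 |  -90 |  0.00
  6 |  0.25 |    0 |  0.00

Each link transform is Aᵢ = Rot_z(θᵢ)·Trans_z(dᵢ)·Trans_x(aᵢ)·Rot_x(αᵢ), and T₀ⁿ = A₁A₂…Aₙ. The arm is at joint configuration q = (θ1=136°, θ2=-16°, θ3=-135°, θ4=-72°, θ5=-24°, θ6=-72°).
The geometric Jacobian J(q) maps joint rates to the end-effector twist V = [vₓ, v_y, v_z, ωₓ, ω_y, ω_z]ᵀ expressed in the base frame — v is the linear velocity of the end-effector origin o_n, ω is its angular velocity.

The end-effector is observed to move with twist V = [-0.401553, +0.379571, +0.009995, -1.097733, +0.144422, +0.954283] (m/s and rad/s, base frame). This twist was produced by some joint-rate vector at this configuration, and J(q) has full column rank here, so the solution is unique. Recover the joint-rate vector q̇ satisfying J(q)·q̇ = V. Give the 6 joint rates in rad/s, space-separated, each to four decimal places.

o_n = [0.2355, 0.5221, 0.0691]
J₁: ẑ×o_n = [-0.5221, 0.2355, 0.0000], ω = ẑ
J2: z=[0.6947, 0.7193, 0.0000] o=[-0.2949, 0.2848, 0.3700] → [-0.2164, 0.2090, -0.2167, 0.6947, 0.7193, 0.0000]
J3: z=[-0.1983, 0.1915, 0.9613] o=[-0.4254, 0.8001, 0.2405] → [0.2344, 0.6013, -0.0714, -0.1983, 0.1915, 0.9613]
J4: z=[-0.0023, -0.9808, 0.1949] o=[-0.1562, 0.9234, 0.8644] → [0.8583, 0.0745, 0.3850, -0.0023, -0.9808, 0.1949]
J5: z=[-0.0023, -0.9808, 0.1949] o=[0.2173, 0.7936, 0.2154] → [0.1964, 0.0032, 0.0184, -0.0023, -0.9808, 0.1949]
J6: z=[0.9955, 0.0163, 0.0934] o=[0.2287, 0.7703, 0.0982] → [0.0227, 0.0296, -0.2472, 0.9955, 0.0163, 0.0934]
q̇ = J⁺·V = [0.4210, -0.3320, 0.6810, -0.5190, 0.2490, -0.7360]

0.4210 -0.3320 0.6810 -0.5190 0.2490 -0.7360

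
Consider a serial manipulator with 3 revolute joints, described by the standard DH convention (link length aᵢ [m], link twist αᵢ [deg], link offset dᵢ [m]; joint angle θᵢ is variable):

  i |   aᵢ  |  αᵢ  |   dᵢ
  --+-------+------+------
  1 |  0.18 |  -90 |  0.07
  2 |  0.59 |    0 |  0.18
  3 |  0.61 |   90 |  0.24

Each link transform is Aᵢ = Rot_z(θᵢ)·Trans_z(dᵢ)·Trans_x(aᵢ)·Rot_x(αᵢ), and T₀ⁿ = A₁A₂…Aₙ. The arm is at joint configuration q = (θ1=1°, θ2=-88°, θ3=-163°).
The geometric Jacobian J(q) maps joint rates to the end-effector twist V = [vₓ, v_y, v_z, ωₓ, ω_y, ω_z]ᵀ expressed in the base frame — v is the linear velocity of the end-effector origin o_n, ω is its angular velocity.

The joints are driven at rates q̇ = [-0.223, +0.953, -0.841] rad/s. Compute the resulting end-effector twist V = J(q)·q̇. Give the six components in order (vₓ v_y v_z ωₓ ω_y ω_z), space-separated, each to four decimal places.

0.5909 0.0099 0.0026 -0.0020 0.1120 -0.2230

o_n = [-0.0053, 0.4200, 0.0829]
J₁: ẑ×o_n = [-0.4200, -0.0053, 0.0000], ω = ẑ
J2: z=[-0.0175, 0.9998, 0.0000] o=[0.1800, 0.0031, 0.0700] → [0.0129, 0.0002, 0.1780, -0.0175, 0.9998, 0.0000]
J3: z=[-0.0175, 0.9998, 0.0000] o=[0.1974, 0.1835, 0.6596] → [-0.5767, -0.0101, 0.1986, -0.0175, 0.9998, 0.0000]
V = J·q̇ = [0.5909, 0.0099, 0.0026, -0.0020, 0.1120, -0.2230]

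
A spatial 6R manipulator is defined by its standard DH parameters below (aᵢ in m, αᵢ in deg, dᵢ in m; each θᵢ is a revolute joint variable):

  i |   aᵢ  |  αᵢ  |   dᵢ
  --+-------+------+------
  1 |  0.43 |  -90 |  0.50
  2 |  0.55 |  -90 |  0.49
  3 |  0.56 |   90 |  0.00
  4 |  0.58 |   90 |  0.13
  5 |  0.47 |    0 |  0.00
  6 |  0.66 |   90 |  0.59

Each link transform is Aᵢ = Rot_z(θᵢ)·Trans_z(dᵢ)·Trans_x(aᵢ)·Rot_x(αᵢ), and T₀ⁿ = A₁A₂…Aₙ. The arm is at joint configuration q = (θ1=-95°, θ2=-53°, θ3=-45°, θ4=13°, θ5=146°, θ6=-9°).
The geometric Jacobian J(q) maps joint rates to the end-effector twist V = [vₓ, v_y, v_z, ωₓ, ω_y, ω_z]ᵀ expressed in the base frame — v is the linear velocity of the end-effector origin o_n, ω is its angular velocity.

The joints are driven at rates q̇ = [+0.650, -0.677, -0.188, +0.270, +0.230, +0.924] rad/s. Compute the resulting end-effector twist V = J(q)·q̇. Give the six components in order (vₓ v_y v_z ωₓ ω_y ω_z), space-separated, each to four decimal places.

-0.6245 1.4742 -0.1334 -0.2096 1.0749 1.4340

o_n = [1.3636, -0.1838, 1.0791]
J₁: ẑ×o_n = [0.1838, 1.3636, -0.0000], ω = ẑ
J2: z=[0.9962, -0.0872, 0.0000] o=[-0.0375, -0.4284, 0.5000] → [-0.0505, -0.5769, 0.3658, 0.9962, -0.0872, 0.0000]
J3: z=[-0.0696, -0.7956, -0.6018] o=[0.4218, -0.8008, 0.9392] → [0.2601, -0.5571, 0.7064, -0.0696, -0.7956, -0.6018]
J4: z=[0.7415, 0.3623, -0.5647] o=[0.7955, -1.0727, 1.2555] → [0.4381, -0.1900, 0.4533, 0.7415, 0.3623, -0.5647]
J5: z=[0.2179, 0.6660, 0.7134] o=[1.2600, -1.4038, 1.4227] → [-1.0993, 0.1488, 0.1969, 0.2179, 0.6660, 0.7134]
J6: z=[0.2179, 0.6660, 0.7134] o=[1.2076, -1.0545, 1.1126] → [-0.6435, 0.1186, 0.0858, 0.2179, 0.6660, 0.7134]
V = J·q̇ = [-0.6245, 1.4742, -0.1334, -0.2096, 1.0749, 1.4340]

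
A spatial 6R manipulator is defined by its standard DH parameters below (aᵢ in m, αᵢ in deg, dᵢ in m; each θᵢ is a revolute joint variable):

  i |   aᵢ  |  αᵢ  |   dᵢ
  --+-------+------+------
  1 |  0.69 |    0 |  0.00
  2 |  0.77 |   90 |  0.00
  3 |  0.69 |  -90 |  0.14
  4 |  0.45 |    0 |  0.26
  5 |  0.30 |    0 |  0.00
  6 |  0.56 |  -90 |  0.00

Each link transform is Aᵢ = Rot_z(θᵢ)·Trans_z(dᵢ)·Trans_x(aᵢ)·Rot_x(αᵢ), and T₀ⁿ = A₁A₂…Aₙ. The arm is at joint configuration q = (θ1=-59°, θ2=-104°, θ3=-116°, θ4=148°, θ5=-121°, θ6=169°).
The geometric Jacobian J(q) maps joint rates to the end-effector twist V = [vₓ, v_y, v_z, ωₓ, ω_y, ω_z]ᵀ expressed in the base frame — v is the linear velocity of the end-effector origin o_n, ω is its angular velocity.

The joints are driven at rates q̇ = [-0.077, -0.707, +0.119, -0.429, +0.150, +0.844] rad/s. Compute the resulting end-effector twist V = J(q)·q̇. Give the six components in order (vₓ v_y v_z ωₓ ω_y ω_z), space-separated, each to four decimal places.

-0.3163 0.9241 -0.1786 -0.5204 -0.0347 -1.0317

o_n = [-0.5653, -0.9569, -0.1476]
J₁: ẑ×o_n = [0.9569, -0.5653, 0.0000], ω = ẑ
J2: z=[0.0000, 0.0000, 1.0000] o=[0.3554, -0.5914, 0.0000] → [0.3655, -0.9207, 0.0000, 0.0000, 0.0000, 1.0000]
J3: z=[-0.2924, 0.9563, 0.0000] o=[-0.3810, -0.8166, 0.0000] → [-0.1411, -0.0431, 0.2173, -0.2924, 0.9563, 0.0000]
J4: z=[-0.8595, -0.2628, -0.4384] o=[-0.1327, -0.5943, -0.6202] → [-0.2832, 0.5959, 0.1980, -0.8595, -0.2628, -0.4384]
J5: z=[-0.8595, -0.2628, -0.4384] o=[-0.4464, -0.9395, -0.3911] → [-0.0716, 0.2615, -0.0163, -0.8595, -0.2628, -0.4384]
J6: z=[-0.8595, -0.2628, -0.4384] o=[-0.2945, -1.0355, -0.6314] → [-0.0927, 0.5346, -0.1387, -0.8595, -0.2628, -0.4384]
V = J·q̇ = [-0.3163, 0.9241, -0.1786, -0.5204, -0.0347, -1.0317]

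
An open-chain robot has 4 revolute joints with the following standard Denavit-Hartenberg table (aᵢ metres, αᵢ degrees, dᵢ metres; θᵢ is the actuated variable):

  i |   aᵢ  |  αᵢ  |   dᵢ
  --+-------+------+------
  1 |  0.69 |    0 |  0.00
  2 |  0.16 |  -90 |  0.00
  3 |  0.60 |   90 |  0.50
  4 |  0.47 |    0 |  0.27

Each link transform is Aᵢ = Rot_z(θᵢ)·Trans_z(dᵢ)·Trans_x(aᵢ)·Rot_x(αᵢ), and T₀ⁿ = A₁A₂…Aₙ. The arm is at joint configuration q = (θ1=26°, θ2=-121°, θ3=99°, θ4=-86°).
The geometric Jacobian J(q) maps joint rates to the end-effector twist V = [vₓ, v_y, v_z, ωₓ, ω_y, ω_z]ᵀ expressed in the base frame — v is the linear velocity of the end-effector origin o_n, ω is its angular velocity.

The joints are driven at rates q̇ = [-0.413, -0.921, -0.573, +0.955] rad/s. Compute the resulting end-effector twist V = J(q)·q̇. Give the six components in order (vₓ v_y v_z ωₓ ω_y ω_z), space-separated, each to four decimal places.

-0.3102 -0.5732 -0.3462 -0.6530 -0.8897 -1.4834

o_n = [0.6226, -0.0267, -0.6672]
J₁: ẑ×o_n = [0.0267, 0.6226, -0.0000], ω = ẑ
J2: z=[0.0000, 0.0000, 1.0000] o=[0.6202, 0.3025, 0.0000] → [0.3292, 0.0025, -0.0000, 0.0000, 0.0000, 1.0000]
J3: z=[0.9962, -0.0872, 0.0000] o=[0.6062, 0.1431, 0.0000] → [0.0582, 0.6647, -0.1677, 0.9962, -0.0872, 0.0000]
J4: z=[-0.0861, -0.9839, -0.1564] o=[1.1125, 0.1930, -0.5926] → [0.0391, 0.0702, -0.4631, -0.0861, -0.9839, -0.1564]
V = J·q̇ = [-0.3102, -0.5732, -0.3462, -0.6530, -0.8897, -1.4834]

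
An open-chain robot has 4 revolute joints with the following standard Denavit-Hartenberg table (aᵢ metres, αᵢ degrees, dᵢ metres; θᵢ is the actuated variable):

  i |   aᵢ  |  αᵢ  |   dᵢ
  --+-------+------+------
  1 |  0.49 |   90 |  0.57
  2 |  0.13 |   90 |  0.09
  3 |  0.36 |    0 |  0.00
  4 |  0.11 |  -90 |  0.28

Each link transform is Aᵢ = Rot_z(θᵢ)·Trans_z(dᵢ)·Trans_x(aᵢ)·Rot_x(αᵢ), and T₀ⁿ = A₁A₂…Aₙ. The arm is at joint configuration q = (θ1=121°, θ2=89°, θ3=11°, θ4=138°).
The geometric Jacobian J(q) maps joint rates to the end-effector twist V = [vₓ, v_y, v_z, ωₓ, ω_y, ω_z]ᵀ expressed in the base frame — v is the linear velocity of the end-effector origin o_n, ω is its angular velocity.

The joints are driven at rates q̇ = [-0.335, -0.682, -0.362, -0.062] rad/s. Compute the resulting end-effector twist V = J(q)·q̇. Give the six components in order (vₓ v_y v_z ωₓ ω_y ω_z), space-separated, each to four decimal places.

o_n = [-0.2155, 0.7767, 0.9542]
J₁: ẑ×o_n = [-0.7767, -0.2155, 0.0000], ω = ẑ
J2: z=[0.8572, 0.5150, 0.0000] o=[-0.2524, 0.4200, 0.5700] → [0.1979, -0.3293, 0.2867, 0.8572, 0.5150, 0.0000]
J3: z=[-0.5150, 0.8570, -0.0175] o=[-0.1764, 0.4683, 0.7000] → [0.2232, 0.1316, -0.1253, -0.5150, 0.8570, -0.0175]
J4: z=[-0.5150, 0.8570, -0.0175] o=[-0.1207, 0.5090, 1.0533] → [-0.0803, -0.0494, -0.0566, -0.5150, 0.8570, -0.0175]
V = J·q̇ = [0.0494, 0.2522, -0.1467, -0.3662, -0.7146, -0.3276]

0.0494 0.2522 -0.1467 -0.3662 -0.7146 -0.3276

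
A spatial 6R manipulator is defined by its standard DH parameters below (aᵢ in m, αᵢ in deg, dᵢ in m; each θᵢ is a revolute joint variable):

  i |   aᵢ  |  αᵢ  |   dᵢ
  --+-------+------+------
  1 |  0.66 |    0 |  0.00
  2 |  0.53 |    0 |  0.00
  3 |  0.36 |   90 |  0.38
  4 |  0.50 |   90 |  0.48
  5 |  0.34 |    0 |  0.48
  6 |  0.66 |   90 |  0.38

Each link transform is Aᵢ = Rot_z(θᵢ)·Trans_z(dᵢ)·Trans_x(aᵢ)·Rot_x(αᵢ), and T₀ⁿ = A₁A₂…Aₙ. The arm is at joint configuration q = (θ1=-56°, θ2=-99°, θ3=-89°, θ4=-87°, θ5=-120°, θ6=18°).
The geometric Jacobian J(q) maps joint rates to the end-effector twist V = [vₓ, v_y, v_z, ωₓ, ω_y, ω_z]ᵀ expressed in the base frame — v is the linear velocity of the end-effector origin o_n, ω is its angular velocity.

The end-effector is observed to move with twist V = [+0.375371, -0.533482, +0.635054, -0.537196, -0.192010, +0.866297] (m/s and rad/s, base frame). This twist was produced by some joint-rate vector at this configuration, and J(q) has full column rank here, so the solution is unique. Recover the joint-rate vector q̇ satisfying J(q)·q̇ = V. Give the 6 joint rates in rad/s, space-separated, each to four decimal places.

o_n = [-0.3105, -1.4121, 0.1425]
J₁: ẑ×o_n = [1.4121, -0.3105, 0.0000], ω = ẑ
J2: z=[0.0000, 0.0000, 1.0000] o=[0.3691, -0.5472, 0.0000] → [0.8649, -0.6796, 0.0000, 0.0000, 0.0000, 1.0000]
J3: z=[0.0000, 0.0000, 1.0000] o=[-0.1113, -0.7712, 0.0000] → [0.6409, -0.1992, 0.0000, 0.0000, 0.0000, 1.0000]
J4: z=[0.8988, 0.4384, 0.0000] o=[-0.2691, -0.4476, 0.3800] → [-0.1041, 0.2135, -0.8487, 0.8988, 0.4384, 0.0000]
J5: z=[0.4378, -0.8976, -0.0523] o=[0.1509, -0.2136, -0.1193] → [-0.2977, -0.0905, -0.9387, 0.4378, -0.8976, -0.0523]
J6: z=[0.4378, -0.8976, -0.0523] o=[0.1002, -0.7816, 0.0253] → [-0.1381, -0.0298, -0.6447, 0.4378, -0.8976, -0.0523]
q̇ = J⁺·V = [-0.5990, 0.6920, 0.7700, -0.5670, -0.3850, 0.3220]

-0.5990 0.6920 0.7700 -0.5670 -0.3850 0.3220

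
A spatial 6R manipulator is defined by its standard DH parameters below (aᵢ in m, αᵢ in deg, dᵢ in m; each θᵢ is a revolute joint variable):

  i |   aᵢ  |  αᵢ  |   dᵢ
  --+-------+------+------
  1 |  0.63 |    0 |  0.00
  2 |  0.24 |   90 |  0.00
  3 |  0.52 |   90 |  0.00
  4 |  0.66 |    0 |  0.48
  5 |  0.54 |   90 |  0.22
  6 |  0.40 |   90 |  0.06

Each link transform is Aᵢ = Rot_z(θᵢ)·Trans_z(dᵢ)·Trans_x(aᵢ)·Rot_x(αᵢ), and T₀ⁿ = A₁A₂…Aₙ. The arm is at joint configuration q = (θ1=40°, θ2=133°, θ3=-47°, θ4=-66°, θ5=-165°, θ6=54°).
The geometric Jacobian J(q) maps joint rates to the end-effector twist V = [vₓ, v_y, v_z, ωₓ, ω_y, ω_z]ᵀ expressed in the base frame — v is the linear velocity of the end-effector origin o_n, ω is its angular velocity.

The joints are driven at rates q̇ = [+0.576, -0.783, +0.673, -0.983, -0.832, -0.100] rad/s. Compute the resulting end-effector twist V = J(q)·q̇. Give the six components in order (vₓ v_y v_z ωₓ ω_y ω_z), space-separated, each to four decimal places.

o_n = [0.7569, 0.4088, -0.9521]
J₁: ẑ×o_n = [-0.4088, 0.7569, 0.0000], ω = ẑ
J2: z=[0.0000, 0.0000, 1.0000] o=[0.4826, 0.4050, 0.0000] → [-0.0038, 0.2743, 0.0000, 0.0000, 0.0000, 1.0000]
J3: z=[0.1219, 0.9925, 0.0000] o=[0.2444, 0.4342, 0.0000] → [-0.9450, 0.1160, -0.5118, 0.1219, 0.9925, 0.0000]
J4: z=[0.7259, -0.0891, -0.6820] o=[-0.1076, 0.4774, -0.3803] → [0.0041, -0.1745, 0.0272, 0.7259, -0.0891, -0.6820]
J5: z=[0.7259, -0.0891, -0.6820] o=[-0.0144, -0.1415, -0.9040] → [0.3796, -0.4911, 0.4682, 0.7259, -0.0891, -0.6820]
J6: z=[-0.4494, 0.6892, -0.5684] o=[0.4265, 0.2272, -0.8055] → [0.0022, -0.2536, -0.3093, -0.4494, 0.6892, -0.5684]
V = J·q̇ = [-1.1885, 0.9048, -0.7298, -1.1906, 0.7608, 1.0877]

-1.1885 0.9048 -0.7298 -1.1906 0.7608 1.0877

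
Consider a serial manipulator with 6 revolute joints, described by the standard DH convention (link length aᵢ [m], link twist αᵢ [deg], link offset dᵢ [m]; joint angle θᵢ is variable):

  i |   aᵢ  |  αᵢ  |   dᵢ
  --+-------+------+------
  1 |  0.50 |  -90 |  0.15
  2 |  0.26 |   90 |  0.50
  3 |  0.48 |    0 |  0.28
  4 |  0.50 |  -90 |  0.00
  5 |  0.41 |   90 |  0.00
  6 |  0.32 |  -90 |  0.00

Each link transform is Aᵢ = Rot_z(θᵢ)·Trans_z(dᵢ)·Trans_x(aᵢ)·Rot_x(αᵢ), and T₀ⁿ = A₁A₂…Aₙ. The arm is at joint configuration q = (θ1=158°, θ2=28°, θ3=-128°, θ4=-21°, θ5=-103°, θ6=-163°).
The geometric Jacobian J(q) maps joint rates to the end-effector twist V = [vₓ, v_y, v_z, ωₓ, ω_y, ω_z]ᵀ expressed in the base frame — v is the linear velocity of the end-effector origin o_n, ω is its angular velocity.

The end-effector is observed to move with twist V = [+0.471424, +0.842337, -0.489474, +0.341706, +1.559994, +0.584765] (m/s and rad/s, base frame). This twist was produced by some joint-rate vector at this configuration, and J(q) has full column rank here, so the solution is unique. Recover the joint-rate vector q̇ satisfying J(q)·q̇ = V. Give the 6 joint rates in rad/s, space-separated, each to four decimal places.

-0.4960 -0.8830 0.7330 0.2110 0.4530 -0.6040

o_n = [-0.2103, 0.1319, 0.7178]
J₁: ẑ×o_n = [-0.1319, -0.2103, 0.0000], ω = ẑ
J2: z=[-0.3746, -0.9272, 0.0000] o=[-0.4636, 0.1873, 0.1500] → [-0.5264, 0.2127, 0.2556, -0.3746, -0.9272, 0.0000]
J3: z=[-0.4353, 0.1759, 0.8829] o=[-0.8637, -0.1903, 0.0279] → [-0.1632, 0.8772, -0.2552, -0.4353, 0.1759, 0.8829]
J4: z=[-0.4353, 0.1759, 0.8829] o=[-0.6020, 0.1119, 0.4139] → [0.0358, 0.4781, -0.0776, -0.4353, 0.1759, 0.8829]
J5: z=[-0.1005, 0.9651, -0.2418] o=[-0.1547, 0.2089, 0.6151] → [0.0805, 0.0238, 0.0614, -0.1005, 0.9651, -0.2418]
J6: z=[-0.7738, -0.2286, -0.5907] o=[-0.4111, 0.2613, 0.9307] → [-0.0277, -0.2834, 0.1460, -0.7738, -0.2286, -0.5907]
q̇ = J⁺·V = [-0.4960, -0.8830, 0.7330, 0.2110, 0.4530, -0.6040]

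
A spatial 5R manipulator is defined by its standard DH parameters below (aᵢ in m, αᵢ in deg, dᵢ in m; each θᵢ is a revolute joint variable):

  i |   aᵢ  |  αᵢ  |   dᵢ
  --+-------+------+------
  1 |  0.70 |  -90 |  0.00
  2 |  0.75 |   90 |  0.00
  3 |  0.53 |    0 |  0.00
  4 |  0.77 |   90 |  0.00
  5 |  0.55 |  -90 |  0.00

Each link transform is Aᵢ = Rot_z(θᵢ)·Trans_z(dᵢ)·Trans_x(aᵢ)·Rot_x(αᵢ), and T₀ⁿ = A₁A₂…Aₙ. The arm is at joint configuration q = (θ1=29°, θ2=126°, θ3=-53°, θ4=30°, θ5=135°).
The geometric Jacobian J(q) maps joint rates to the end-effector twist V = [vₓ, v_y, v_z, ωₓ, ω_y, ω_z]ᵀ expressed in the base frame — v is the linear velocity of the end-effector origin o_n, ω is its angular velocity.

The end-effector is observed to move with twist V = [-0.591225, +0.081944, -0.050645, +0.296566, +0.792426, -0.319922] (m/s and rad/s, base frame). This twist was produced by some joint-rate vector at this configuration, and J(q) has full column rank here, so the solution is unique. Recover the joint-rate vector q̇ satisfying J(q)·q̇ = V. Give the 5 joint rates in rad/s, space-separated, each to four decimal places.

o_n = [0.4349, -0.4131, -1.3772]
J₁: ẑ×o_n = [0.4131, 0.4349, -0.0000], ω = ẑ
J2: z=[-0.4848, 0.8746, 0.0000] o=[0.6122, 0.3394, 0.0000] → [-1.2045, -0.6677, 0.5199, -0.4848, 0.8746, 0.0000]
J3: z=[0.7076, 0.3922, -0.5878] o=[0.2267, 0.1256, -0.6068] → [-0.6189, 0.4227, -0.4629, 0.7076, 0.3922, -0.5878]
J4: z=[0.7076, 0.3922, -0.5878] o=[0.2679, -0.3355, -0.8648] → [-0.2466, 0.2644, -0.1205, 0.7076, 0.3922, -0.5878]
J5: z=[0.6471, -0.6937, 0.3161] o=[0.0494, -0.8006, -1.4382] → [-0.1648, 0.0824, 0.5182, 0.6471, -0.6937, 0.3161]
q̇ = J⁺·V = [0.2370, 0.3790, 0.1450, 0.7030, -0.1850]

0.2370 0.3790 0.1450 0.7030 -0.1850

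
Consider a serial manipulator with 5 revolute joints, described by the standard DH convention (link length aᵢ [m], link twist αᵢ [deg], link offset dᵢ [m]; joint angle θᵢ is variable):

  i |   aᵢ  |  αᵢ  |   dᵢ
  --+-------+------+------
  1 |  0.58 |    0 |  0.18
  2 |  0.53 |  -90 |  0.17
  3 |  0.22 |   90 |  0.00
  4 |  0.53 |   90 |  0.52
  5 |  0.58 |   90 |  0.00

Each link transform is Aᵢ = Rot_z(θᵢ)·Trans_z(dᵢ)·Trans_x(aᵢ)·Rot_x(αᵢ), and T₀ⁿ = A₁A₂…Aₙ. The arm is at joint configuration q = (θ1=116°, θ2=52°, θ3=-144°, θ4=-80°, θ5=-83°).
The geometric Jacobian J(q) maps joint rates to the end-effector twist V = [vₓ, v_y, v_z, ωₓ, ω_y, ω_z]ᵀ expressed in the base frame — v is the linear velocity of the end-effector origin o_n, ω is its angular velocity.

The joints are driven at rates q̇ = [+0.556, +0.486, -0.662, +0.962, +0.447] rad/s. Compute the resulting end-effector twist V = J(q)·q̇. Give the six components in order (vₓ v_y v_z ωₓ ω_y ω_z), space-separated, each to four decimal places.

o_n = [-0.4251, 1.1624, 0.5857]
J₁: ẑ×o_n = [-1.1624, -0.4251, 0.0000], ω = ẑ
J2: z=[0.0000, 0.0000, 1.0000] o=[-0.2543, 0.5213, 0.1800] → [-0.6411, -0.1708, 0.0000, 0.0000, 0.0000, 1.0000]
J3: z=[-0.2079, -0.9781, 0.0000] o=[-0.7727, 0.6315, 0.3500] → [-0.2305, 0.0490, 0.2296, -0.2079, -0.9781, 0.0000]
J4: z=[0.5749, -0.1222, -0.8090] o=[-0.5986, 0.5945, 0.4793] → [0.4464, -0.2015, 0.3477, 0.5749, -0.1222, -0.8090]
J5: z=[-0.7432, 0.3355, -0.5789] o=[-0.1183, 1.0260, 0.1127] → [0.2376, 0.5291, 0.0016, -0.7432, 0.3355, -0.5789]
V = J·q̇ = [-0.2696, -0.3091, 0.1832, 0.3585, 0.6799, 0.0050]

-0.2696 -0.3091 0.1832 0.3585 0.6799 0.0050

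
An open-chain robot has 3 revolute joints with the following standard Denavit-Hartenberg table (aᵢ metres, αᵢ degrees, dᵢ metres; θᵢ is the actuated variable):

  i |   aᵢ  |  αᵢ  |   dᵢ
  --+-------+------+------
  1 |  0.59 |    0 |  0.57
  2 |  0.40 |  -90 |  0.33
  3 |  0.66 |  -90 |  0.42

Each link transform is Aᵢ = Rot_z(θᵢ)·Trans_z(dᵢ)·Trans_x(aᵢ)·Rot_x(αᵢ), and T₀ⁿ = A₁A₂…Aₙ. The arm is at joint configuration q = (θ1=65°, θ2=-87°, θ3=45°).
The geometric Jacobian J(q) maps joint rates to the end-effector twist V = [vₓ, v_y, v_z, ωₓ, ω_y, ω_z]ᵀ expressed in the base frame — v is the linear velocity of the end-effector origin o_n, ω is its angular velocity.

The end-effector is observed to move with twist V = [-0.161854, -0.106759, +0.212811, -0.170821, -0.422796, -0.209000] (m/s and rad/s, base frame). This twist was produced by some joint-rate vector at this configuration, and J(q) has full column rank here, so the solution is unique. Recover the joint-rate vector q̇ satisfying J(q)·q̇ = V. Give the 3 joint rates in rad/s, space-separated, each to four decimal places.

0.6970 -0.9060 -0.4560

o_n = [1.2103, 0.5995, 0.4333]
J₁: ẑ×o_n = [-0.5995, 1.2103, 0.0000], ω = ẑ
J2: z=[0.0000, 0.0000, 1.0000] o=[0.2493, 0.5347, 0.5700] → [-0.0647, 0.9609, 0.0000, 0.0000, 0.0000, 1.0000]
J3: z=[0.3746, 0.9272, 0.0000] o=[0.6202, 0.3849, 0.9000] → [-0.4327, 0.1748, -0.4667, 0.3746, 0.9272, 0.0000]
q̇ = J⁺·V = [0.6970, -0.9060, -0.4560]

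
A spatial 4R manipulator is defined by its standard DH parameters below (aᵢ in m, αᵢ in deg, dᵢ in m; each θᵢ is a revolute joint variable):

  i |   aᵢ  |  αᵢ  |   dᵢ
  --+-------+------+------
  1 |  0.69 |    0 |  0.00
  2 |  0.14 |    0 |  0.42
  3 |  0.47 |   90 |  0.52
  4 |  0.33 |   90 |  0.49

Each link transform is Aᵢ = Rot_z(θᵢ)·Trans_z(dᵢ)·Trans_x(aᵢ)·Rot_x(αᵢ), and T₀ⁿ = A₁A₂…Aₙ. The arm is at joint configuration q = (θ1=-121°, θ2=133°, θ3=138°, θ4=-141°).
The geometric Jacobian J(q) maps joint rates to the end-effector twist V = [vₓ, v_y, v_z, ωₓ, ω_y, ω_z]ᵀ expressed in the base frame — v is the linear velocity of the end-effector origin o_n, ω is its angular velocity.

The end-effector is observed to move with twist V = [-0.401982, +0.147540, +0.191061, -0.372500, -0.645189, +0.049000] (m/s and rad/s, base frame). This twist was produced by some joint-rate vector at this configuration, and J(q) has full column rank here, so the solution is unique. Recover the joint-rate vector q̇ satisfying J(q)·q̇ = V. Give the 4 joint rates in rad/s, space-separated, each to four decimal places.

-0.8970 0.1900 0.7560 -0.7450

o_n = [-0.1584, -0.0312, 0.7323]
J₁: ẑ×o_n = [0.0312, -0.1584, 0.0000], ω = ẑ
J2: z=[0.0000, 0.0000, 1.0000] o=[-0.3554, -0.5914, 0.0000] → [-0.5602, 0.1970, 0.0000, 0.0000, 0.0000, 1.0000]
J3: z=[0.0000, 0.0000, 1.0000] o=[-0.2184, -0.5623, 0.4200] → [-0.5311, 0.0601, 0.0000, 0.0000, 0.0000, 1.0000]
J4: z=[0.5000, 0.8660, 0.0000] o=[-0.6255, -0.3273, 0.9400] → [-0.1799, 0.1038, -0.2565, 0.5000, 0.8660, 0.0000]
q̇ = J⁺·V = [-0.8970, 0.1900, 0.7560, -0.7450]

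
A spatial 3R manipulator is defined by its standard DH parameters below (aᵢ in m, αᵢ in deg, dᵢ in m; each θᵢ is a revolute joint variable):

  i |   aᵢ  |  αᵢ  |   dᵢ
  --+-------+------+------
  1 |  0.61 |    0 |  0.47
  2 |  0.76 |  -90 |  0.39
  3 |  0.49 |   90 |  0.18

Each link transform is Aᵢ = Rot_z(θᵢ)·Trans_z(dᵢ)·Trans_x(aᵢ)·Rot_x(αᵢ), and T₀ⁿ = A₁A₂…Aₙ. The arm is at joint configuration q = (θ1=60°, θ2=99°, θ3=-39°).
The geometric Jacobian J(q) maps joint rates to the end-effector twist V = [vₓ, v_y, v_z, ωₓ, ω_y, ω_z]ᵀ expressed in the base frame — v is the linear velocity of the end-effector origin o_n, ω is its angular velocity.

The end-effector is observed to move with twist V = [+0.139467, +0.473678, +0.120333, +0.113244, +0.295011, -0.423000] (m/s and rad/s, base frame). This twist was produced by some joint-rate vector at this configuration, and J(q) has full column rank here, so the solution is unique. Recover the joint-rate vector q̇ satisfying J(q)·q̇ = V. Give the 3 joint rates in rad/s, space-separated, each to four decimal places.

o_n = [-0.8245, 0.7691, 1.1684]
J₁: ẑ×o_n = [-0.7691, -0.8245, 0.0000], ω = ẑ
J2: z=[0.0000, 0.0000, 1.0000] o=[0.3050, 0.5283, 0.4700] → [-0.2408, -1.1295, 0.0000, 0.0000, 0.0000, 1.0000]
J3: z=[-0.3584, -0.9336, 0.0000] o=[-0.4045, 0.8006, 0.8600] → [-0.2879, 0.1105, -0.3808, -0.3584, -0.9336, 0.0000]
q̇ = J⁺·V = [0.1010, -0.5240, -0.3160]

0.1010 -0.5240 -0.3160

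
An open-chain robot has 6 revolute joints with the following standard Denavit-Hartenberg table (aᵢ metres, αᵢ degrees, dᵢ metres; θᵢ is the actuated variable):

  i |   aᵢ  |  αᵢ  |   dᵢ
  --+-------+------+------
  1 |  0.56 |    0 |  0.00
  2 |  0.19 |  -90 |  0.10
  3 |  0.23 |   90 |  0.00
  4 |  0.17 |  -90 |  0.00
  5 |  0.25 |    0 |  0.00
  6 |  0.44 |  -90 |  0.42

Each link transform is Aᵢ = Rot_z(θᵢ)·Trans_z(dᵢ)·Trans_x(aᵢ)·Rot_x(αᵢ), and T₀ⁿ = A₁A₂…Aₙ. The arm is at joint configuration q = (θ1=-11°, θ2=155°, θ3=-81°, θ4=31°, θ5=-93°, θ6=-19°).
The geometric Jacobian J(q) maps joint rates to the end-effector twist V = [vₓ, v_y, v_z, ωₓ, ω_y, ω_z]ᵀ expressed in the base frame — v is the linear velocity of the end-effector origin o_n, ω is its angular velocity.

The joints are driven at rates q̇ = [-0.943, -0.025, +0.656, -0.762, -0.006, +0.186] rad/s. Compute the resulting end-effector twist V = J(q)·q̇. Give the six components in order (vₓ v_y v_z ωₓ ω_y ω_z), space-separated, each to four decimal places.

o_n = [0.7114, -0.6643, 0.2097]
J₁: ẑ×o_n = [0.6643, 0.7114, -0.0000], ω = ẑ
J2: z=[0.0000, 0.0000, 1.0000] o=[0.5497, -0.1069, 0.0000] → [0.5574, 0.1617, -0.0000, 0.0000, 0.0000, 1.0000]
J3: z=[-0.5878, -0.8090, 0.0000] o=[0.3960, 0.0048, 0.1000] → [-0.0887, 0.0645, 0.6484, -0.5878, -0.8090, 0.0000]
J4: z=[0.7991, -0.5805, 0.1564] o=[0.3669, 0.0260, 0.3272] → [0.1762, 0.1478, -0.3516, 0.7991, -0.5805, 0.1564]
J5: z=[-0.4386, -0.7408, -0.5087] o=[0.2970, -0.0315, 0.4711] → [-0.1283, -0.3255, 0.5846, -0.4386, -0.7408, -0.5087]
J6: z=[-0.4386, -0.7408, -0.5087] o=[0.5019, -0.1720, 0.4991] → [-0.0361, -0.2335, 0.3712, -0.4386, -0.7408, -0.5087]
V = J·q̇ = [-0.8387, -0.7867, 0.7588, -1.0734, -0.2217, -1.1788]

-0.8387 -0.7867 0.7588 -1.0734 -0.2217 -1.1788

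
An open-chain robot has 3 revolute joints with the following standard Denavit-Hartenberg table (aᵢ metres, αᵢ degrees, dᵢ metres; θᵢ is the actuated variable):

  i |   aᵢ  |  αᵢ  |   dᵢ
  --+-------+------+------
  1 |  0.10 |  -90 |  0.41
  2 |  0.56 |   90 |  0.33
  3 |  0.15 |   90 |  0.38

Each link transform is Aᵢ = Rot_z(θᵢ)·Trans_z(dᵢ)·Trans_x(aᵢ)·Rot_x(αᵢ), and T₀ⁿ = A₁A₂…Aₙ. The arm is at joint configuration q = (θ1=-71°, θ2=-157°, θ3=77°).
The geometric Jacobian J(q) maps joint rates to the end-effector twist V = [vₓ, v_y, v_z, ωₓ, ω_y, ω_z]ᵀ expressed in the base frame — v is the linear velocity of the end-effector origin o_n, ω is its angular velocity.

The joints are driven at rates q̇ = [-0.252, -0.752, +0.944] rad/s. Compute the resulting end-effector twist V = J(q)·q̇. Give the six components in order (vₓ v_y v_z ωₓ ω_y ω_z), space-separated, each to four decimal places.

0.2811 -0.2581 -0.5766 -0.8311 0.1039 -1.1210

o_n = [0.2565, 0.7176, 0.2922]
J₁: ẑ×o_n = [-0.7176, 0.2565, 0.0000], ω = ẑ
J2: z=[0.9455, 0.3256, 0.0000] o=[0.0326, -0.0946, 0.4100] → [-0.0384, 0.1114, 0.6950, 0.9455, 0.3256, 0.0000]
J3: z=[-0.1272, 0.3694, -0.9205] o=[0.1768, 0.5003, 0.6288] → [0.0757, -0.1162, -0.0571, -0.1272, 0.3694, -0.9205]
V = J·q̇ = [0.2811, -0.2581, -0.5766, -0.8311, 0.1039, -1.1210]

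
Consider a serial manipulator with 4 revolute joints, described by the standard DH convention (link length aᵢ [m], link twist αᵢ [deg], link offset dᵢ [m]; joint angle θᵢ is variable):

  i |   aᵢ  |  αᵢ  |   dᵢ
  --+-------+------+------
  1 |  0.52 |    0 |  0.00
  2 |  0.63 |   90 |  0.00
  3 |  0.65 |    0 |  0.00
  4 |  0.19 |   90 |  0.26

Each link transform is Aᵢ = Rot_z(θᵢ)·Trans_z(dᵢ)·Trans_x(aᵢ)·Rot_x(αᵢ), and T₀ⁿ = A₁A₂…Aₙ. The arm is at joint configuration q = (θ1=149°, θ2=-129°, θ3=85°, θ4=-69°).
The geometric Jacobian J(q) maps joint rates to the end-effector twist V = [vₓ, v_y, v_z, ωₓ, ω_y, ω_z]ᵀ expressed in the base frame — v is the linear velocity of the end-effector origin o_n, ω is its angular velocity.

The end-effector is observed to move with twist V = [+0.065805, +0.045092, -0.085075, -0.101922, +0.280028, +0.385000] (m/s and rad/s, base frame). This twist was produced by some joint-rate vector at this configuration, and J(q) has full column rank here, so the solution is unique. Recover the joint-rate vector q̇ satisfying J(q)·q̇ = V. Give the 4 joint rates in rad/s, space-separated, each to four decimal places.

0.9620 -0.5770 -0.5410 0.2430

o_n = [0.4601, 0.3208, 0.6999]
J₁: ẑ×o_n = [-0.3208, 0.4601, 0.0000], ω = ẑ
J2: z=[0.0000, 0.0000, 1.0000] o=[-0.4457, 0.2678, 0.0000] → [-0.0530, 0.9058, 0.0000, 0.0000, 0.0000, 1.0000]
J3: z=[0.3420, -0.9397, 0.0000] o=[0.1463, 0.4833, 0.0000] → [-0.6577, -0.2394, 0.2393, 0.3420, -0.9397, 0.0000]
J4: z=[0.3420, -0.9397, 0.0000] o=[0.1995, 0.5027, 0.6475] → [-0.0492, -0.0179, 0.1826, 0.3420, -0.9397, 0.0000]
q̇ = J⁺·V = [0.9620, -0.5770, -0.5410, 0.2430]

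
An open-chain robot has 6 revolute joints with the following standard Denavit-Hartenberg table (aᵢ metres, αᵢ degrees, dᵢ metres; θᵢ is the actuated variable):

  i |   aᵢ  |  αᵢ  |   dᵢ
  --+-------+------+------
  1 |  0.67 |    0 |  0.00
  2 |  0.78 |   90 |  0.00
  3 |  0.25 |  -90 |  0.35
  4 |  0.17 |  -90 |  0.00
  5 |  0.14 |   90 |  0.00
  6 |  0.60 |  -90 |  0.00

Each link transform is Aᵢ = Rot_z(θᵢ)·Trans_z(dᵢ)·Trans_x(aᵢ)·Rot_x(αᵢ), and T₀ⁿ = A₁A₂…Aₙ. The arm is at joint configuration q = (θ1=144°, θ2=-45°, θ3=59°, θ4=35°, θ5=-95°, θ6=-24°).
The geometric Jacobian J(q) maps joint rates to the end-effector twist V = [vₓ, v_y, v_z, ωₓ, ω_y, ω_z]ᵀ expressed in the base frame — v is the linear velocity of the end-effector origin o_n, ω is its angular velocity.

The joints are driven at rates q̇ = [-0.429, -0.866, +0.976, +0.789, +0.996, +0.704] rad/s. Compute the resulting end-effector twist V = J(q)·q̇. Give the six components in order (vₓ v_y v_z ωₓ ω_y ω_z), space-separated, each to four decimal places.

0.0729 -1.1507 0.1584 0.7453 -1.1109 -1.9024

o_n = [-0.1300, 0.9042, 0.7646]
J₁: ẑ×o_n = [-0.9042, -0.1300, 0.0000], ω = ẑ
J2: z=[0.0000, 0.0000, 1.0000] o=[-0.5420, 0.3938, 0.0000] → [-0.5104, 0.4120, 0.0000, 0.0000, 0.0000, 1.0000]
J3: z=[0.9877, 0.1564, 0.0000] o=[-0.6641, 1.1642, 0.0000] → [0.1196, -0.7552, -0.3403, 0.9877, 0.1564, 0.0000]
J4: z=[0.1341, -0.8466, 0.5150] o=[-0.3385, 1.3461, 0.2143] → [-0.2383, 0.0336, 0.1173, 0.1341, -0.8466, 0.5150]
J5: z=[-0.7629, -0.4199, -0.4917] o=[-0.4460, 1.4017, 0.3337] → [-0.4256, 0.1734, 0.5122, -0.7629, -0.4199, -0.4917]
J6: z=[0.6184, -0.2519, -0.7444] o=[-0.4196, 1.2797, 0.3969] → [-0.3721, -0.4429, -0.1592, 0.6184, -0.2519, -0.7444]
V = J·q̇ = [0.0729, -1.1507, 0.1584, 0.7453, -1.1109, -1.9024]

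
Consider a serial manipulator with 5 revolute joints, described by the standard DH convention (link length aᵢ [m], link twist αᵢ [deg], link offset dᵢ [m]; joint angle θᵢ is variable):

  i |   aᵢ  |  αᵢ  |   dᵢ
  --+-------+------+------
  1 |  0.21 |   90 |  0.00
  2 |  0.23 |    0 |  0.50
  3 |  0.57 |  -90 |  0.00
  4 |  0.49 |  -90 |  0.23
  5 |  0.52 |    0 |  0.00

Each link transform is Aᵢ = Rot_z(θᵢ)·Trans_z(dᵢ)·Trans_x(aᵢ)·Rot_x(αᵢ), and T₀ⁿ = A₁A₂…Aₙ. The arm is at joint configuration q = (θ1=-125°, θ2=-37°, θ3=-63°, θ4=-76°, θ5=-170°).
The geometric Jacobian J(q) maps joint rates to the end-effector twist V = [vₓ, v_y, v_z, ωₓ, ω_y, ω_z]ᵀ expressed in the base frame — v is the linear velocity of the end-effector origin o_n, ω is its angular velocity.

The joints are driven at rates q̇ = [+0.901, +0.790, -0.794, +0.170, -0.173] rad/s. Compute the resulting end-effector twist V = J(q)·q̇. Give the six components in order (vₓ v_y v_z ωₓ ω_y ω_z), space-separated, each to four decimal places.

o_n = [-0.7425, -0.2261, -0.7501]
J₁: ẑ×o_n = [0.2261, -0.7425, 0.0000], ω = ẑ
J2: z=[-0.8192, 0.5736, 0.0000] o=[-0.1205, -0.1720, 0.0000] → [-0.4302, -0.6145, 0.4011, -0.8192, 0.5736, 0.0000]
J3: z=[-0.8192, 0.5736, 0.0000] o=[-0.6354, -0.0357, -0.1384] → [-0.3509, -0.5011, 0.2174, -0.8192, 0.5736, 0.0000]
J4: z=[-0.5649, -0.8067, -0.1736] o=[-0.5786, 0.0454, -0.6998] → [-0.0065, 0.0000, 0.0211, -0.5649, -0.8067, -0.1736]
J5: z=[0.2948, -0.0007, -0.9556] o=[-1.0862, 0.1494, -0.8564] → [-0.3589, -0.3598, -0.1104, 0.2948, -0.0007, -0.9556]
V = J·q̇ = [0.2033, -0.6943, 0.1669, -0.1438, -0.1393, 1.0368]

0.2033 -0.6943 0.1669 -0.1438 -0.1393 1.0368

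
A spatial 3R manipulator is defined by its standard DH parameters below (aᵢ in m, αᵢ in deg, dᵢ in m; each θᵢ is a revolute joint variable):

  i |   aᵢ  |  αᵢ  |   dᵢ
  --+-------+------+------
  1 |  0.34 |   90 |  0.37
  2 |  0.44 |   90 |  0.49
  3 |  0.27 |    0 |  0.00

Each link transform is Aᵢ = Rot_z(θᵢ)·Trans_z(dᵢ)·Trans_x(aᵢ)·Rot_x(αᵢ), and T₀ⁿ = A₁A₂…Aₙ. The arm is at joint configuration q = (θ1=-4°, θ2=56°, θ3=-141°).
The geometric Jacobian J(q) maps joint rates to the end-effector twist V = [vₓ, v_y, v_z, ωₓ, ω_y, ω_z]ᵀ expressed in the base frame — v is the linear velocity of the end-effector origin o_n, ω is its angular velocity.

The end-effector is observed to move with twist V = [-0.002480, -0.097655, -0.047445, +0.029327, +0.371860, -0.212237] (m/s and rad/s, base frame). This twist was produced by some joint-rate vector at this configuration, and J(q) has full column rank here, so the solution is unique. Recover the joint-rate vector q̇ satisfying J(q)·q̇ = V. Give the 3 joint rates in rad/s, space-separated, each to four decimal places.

-0.2100 -0.3730 0.0040

o_n = [0.4452, -0.3520, 0.5608]
J₁: ẑ×o_n = [0.3520, 0.4452, -0.0000], ω = ẑ
J2: z=[-0.0698, -0.9976, 0.0000] o=[0.3392, -0.0237, 0.3700] → [-0.1904, 0.0133, 0.1287, -0.0698, -0.9976, 0.0000]
J3: z=[0.8270, -0.0578, -0.5592] o=[0.5504, -0.5297, 0.7348] → [0.1094, 0.2027, 0.1409, 0.8270, -0.0578, -0.5592]
q̇ = J⁺·V = [-0.2100, -0.3730, 0.0040]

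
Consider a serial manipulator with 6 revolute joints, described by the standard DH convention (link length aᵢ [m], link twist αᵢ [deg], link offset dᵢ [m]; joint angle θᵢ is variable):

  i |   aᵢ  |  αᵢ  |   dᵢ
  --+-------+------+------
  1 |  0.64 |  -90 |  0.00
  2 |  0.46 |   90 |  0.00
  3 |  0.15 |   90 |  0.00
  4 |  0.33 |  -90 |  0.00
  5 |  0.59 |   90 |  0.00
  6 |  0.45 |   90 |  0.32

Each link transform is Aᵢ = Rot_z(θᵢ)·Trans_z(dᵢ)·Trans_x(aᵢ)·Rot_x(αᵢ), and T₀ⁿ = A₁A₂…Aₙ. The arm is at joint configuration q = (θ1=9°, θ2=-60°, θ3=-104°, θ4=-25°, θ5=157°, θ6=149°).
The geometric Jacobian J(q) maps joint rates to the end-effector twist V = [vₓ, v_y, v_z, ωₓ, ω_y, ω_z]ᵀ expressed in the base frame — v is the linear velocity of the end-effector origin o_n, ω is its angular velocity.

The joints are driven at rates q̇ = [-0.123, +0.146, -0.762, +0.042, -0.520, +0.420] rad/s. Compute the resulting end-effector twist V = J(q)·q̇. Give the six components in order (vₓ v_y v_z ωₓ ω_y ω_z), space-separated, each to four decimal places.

0.0793 -0.4699 -0.5822 1.2673 0.3339 -0.4699

o_n = [0.9855, -0.4169, 0.6589]
J₁: ẑ×o_n = [0.4169, 0.9855, -0.0000], ω = ẑ
J2: z=[-0.1564, 0.9877, 0.0000] o=[0.6321, 0.1001, 0.0000] → [0.6508, 0.1031, -0.2682, -0.1564, 0.9877, 0.0000]
J3: z=[-0.8554, -0.1355, 0.5000] o=[0.8593, 0.1361, 0.3984] → [0.2412, 0.2860, 0.4901, -0.8554, -0.1355, 0.5000]
J4: z=[-0.5170, 0.1630, -0.8403] o=[0.8641, -0.0105, 0.3669] → [-0.2939, 0.0490, 0.1903, -0.5170, 0.1630, -0.8403]
J5: z=[-0.7616, -0.5358, 0.3646] o=[0.9931, -0.2839, 0.2346] → [-0.1789, 0.3204, 0.0973, -0.7616, -0.5358, 0.3646]
J6: z=[0.6286, -0.4738, 0.6167] o=[0.9001, 0.1285, 0.6462] → [0.3303, 0.0447, -0.3023, 0.6286, -0.4738, 0.6167]
V = J·q̇ = [0.0793, -0.4699, -0.5822, 1.2673, 0.3339, -0.4699]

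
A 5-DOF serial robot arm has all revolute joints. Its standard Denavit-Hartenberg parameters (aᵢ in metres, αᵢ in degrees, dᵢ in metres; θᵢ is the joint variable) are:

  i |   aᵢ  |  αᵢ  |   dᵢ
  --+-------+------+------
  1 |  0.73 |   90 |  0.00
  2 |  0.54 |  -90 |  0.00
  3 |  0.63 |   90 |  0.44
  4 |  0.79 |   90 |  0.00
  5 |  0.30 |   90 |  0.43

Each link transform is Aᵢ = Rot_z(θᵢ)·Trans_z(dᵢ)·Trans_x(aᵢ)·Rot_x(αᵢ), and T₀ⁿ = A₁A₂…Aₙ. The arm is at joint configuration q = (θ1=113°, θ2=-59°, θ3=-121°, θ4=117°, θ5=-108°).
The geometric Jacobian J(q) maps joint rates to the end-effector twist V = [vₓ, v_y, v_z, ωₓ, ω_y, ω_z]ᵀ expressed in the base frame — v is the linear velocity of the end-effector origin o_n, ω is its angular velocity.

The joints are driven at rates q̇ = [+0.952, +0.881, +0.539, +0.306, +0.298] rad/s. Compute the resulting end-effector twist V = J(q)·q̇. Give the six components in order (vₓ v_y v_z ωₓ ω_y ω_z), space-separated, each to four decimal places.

o_n = [-0.1069, 2.1560, 0.2822]
J₁: ẑ×o_n = [-2.1560, -0.1069, 0.0000], ω = ẑ
J2: z=[0.9205, 0.3907, 0.0000] o=[-0.2852, 0.6720, 0.0000] → [0.1103, -0.2597, 1.2963, 0.9205, 0.3907, 0.0000]
J3: z=[-0.3349, 0.7890, 0.5150] o=[-0.3939, 0.9280, -0.4629] → [-0.0446, 0.3974, -0.6378, -0.3349, 0.7890, 0.5150]
J4: z=[-0.3016, -0.6076, 0.7347] o=[0.0211, 1.3323, 0.0419] → [-0.7512, -0.0216, -0.3262, -0.3016, -0.6076, 0.7347]
J5: z=[0.6433, 0.4391, 0.6272] o=[-0.5348, 1.8552, 0.2461] → [-0.1728, 0.2452, 0.0056, 0.6433, 0.4391, 0.6272]
V = J·q̇ = [-2.2608, -0.0499, 0.7002, 0.7299, 0.7144, 1.6413]

-2.2608 -0.0499 0.7002 0.7299 0.7144 1.6413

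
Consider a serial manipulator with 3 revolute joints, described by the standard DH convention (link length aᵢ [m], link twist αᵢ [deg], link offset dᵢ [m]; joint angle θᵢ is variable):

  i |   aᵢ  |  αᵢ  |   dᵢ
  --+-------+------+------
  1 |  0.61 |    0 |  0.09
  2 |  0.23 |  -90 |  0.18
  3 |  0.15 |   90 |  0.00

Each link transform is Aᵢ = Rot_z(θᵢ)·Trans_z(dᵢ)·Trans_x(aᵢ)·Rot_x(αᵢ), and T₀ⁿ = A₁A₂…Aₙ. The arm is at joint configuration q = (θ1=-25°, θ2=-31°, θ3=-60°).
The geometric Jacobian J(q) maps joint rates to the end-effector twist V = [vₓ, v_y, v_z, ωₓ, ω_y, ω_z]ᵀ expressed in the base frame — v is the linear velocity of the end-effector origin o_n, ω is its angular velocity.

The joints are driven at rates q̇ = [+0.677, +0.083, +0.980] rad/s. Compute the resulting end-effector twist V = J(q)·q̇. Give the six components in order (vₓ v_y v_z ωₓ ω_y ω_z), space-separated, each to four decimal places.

0.4379 0.3984 -0.0735 0.8125 0.5480 0.7600

o_n = [0.7234, -0.5107, 0.3999]
J₁: ẑ×o_n = [0.5107, 0.7234, -0.0000], ω = ẑ
J2: z=[0.0000, 0.0000, 1.0000] o=[0.5528, -0.2578, 0.0900] → [0.2529, 0.1706, -0.0000, 0.0000, 0.0000, 1.0000]
J3: z=[0.8290, 0.5592, 0.0000] o=[0.6815, -0.4485, 0.2700] → [0.0726, -0.1077, -0.0750, 0.8290, 0.5592, 0.0000]
V = J·q̇ = [0.4379, 0.3984, -0.0735, 0.8125, 0.5480, 0.7600]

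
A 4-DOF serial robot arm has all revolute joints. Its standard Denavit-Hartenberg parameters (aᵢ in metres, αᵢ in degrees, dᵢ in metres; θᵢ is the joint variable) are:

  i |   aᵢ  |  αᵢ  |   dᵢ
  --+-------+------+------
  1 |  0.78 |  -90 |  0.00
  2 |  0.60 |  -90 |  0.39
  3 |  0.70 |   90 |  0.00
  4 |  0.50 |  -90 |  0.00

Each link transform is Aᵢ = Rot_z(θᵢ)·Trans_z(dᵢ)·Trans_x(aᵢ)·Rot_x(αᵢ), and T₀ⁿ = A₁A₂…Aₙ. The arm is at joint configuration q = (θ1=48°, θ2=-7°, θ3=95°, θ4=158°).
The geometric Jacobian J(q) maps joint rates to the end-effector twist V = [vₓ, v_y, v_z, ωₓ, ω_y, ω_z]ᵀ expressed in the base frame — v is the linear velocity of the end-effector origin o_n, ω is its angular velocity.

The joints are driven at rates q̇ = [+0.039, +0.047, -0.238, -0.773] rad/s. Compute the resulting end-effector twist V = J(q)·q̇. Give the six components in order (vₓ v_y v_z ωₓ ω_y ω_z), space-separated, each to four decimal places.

0.1213 -0.0078 -0.3785 -0.6158 -0.5130 0.1814

o_n = [0.8072, 1.1274, -0.1153]
J₁: ẑ×o_n = [-1.1274, 0.8072, 0.0000], ω = ẑ
J2: z=[-0.7431, 0.6691, 0.0000] o=[0.5219, 0.5797, 0.0000] → [-0.0771, -0.0857, -0.5979, -0.7431, 0.6691, 0.0000]
J3: z=[0.0815, 0.0906, -0.9925] o=[0.6306, 1.2832, 0.0731] → [-0.1717, -0.1599, -0.0287, 0.0815, 0.0906, -0.9925]
J4: z=[0.7264, 0.6765, 0.1214] o=[1.1083, 0.7716, 0.0657] → [-0.1656, 0.0949, 0.4621, 0.7264, 0.6765, 0.1214]
V = J·q̇ = [0.1213, -0.0078, -0.3785, -0.6158, -0.5130, 0.1814]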